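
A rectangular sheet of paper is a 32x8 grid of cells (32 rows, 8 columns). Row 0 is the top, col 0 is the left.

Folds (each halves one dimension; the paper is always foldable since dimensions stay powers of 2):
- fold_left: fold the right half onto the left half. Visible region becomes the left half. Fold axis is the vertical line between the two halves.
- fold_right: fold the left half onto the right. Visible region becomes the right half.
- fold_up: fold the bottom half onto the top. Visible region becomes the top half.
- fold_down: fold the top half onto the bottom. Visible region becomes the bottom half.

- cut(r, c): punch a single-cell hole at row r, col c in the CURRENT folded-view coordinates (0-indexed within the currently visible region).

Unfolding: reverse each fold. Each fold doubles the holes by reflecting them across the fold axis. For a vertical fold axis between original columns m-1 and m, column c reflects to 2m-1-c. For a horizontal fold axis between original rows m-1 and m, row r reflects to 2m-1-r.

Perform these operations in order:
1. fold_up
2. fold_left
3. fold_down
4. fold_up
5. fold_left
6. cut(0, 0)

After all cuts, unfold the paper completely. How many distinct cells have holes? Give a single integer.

Answer: 32

Derivation:
Op 1 fold_up: fold axis h@16; visible region now rows[0,16) x cols[0,8) = 16x8
Op 2 fold_left: fold axis v@4; visible region now rows[0,16) x cols[0,4) = 16x4
Op 3 fold_down: fold axis h@8; visible region now rows[8,16) x cols[0,4) = 8x4
Op 4 fold_up: fold axis h@12; visible region now rows[8,12) x cols[0,4) = 4x4
Op 5 fold_left: fold axis v@2; visible region now rows[8,12) x cols[0,2) = 4x2
Op 6 cut(0, 0): punch at orig (8,0); cuts so far [(8, 0)]; region rows[8,12) x cols[0,2) = 4x2
Unfold 1 (reflect across v@2): 2 holes -> [(8, 0), (8, 3)]
Unfold 2 (reflect across h@12): 4 holes -> [(8, 0), (8, 3), (15, 0), (15, 3)]
Unfold 3 (reflect across h@8): 8 holes -> [(0, 0), (0, 3), (7, 0), (7, 3), (8, 0), (8, 3), (15, 0), (15, 3)]
Unfold 4 (reflect across v@4): 16 holes -> [(0, 0), (0, 3), (0, 4), (0, 7), (7, 0), (7, 3), (7, 4), (7, 7), (8, 0), (8, 3), (8, 4), (8, 7), (15, 0), (15, 3), (15, 4), (15, 7)]
Unfold 5 (reflect across h@16): 32 holes -> [(0, 0), (0, 3), (0, 4), (0, 7), (7, 0), (7, 3), (7, 4), (7, 7), (8, 0), (8, 3), (8, 4), (8, 7), (15, 0), (15, 3), (15, 4), (15, 7), (16, 0), (16, 3), (16, 4), (16, 7), (23, 0), (23, 3), (23, 4), (23, 7), (24, 0), (24, 3), (24, 4), (24, 7), (31, 0), (31, 3), (31, 4), (31, 7)]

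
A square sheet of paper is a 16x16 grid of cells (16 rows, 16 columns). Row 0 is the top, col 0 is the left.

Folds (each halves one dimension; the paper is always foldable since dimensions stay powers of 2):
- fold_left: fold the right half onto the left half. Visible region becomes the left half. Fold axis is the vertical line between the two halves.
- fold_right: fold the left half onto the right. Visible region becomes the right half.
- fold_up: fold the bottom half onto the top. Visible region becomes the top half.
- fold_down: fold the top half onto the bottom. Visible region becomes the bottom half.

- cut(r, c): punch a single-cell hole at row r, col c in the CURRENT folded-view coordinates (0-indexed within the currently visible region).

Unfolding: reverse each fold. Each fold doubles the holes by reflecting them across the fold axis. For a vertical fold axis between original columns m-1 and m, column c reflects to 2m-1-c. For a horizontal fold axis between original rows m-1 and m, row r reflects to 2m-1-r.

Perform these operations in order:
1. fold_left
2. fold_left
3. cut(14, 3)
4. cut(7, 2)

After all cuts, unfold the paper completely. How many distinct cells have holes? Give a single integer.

Op 1 fold_left: fold axis v@8; visible region now rows[0,16) x cols[0,8) = 16x8
Op 2 fold_left: fold axis v@4; visible region now rows[0,16) x cols[0,4) = 16x4
Op 3 cut(14, 3): punch at orig (14,3); cuts so far [(14, 3)]; region rows[0,16) x cols[0,4) = 16x4
Op 4 cut(7, 2): punch at orig (7,2); cuts so far [(7, 2), (14, 3)]; region rows[0,16) x cols[0,4) = 16x4
Unfold 1 (reflect across v@4): 4 holes -> [(7, 2), (7, 5), (14, 3), (14, 4)]
Unfold 2 (reflect across v@8): 8 holes -> [(7, 2), (7, 5), (7, 10), (7, 13), (14, 3), (14, 4), (14, 11), (14, 12)]

Answer: 8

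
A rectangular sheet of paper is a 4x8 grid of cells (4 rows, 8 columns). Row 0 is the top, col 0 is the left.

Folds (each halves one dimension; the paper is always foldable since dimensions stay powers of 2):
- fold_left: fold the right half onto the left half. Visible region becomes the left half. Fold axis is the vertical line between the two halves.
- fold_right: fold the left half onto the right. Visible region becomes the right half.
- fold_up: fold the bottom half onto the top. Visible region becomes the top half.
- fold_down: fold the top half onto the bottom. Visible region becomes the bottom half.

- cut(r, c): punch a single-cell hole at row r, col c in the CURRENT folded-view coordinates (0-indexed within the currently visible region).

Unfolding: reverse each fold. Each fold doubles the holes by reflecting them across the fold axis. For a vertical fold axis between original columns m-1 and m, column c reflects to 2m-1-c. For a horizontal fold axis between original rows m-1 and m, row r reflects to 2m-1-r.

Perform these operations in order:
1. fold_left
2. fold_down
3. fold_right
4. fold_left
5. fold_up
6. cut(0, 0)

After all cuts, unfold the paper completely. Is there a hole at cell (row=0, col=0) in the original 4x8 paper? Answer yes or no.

Op 1 fold_left: fold axis v@4; visible region now rows[0,4) x cols[0,4) = 4x4
Op 2 fold_down: fold axis h@2; visible region now rows[2,4) x cols[0,4) = 2x4
Op 3 fold_right: fold axis v@2; visible region now rows[2,4) x cols[2,4) = 2x2
Op 4 fold_left: fold axis v@3; visible region now rows[2,4) x cols[2,3) = 2x1
Op 5 fold_up: fold axis h@3; visible region now rows[2,3) x cols[2,3) = 1x1
Op 6 cut(0, 0): punch at orig (2,2); cuts so far [(2, 2)]; region rows[2,3) x cols[2,3) = 1x1
Unfold 1 (reflect across h@3): 2 holes -> [(2, 2), (3, 2)]
Unfold 2 (reflect across v@3): 4 holes -> [(2, 2), (2, 3), (3, 2), (3, 3)]
Unfold 3 (reflect across v@2): 8 holes -> [(2, 0), (2, 1), (2, 2), (2, 3), (3, 0), (3, 1), (3, 2), (3, 3)]
Unfold 4 (reflect across h@2): 16 holes -> [(0, 0), (0, 1), (0, 2), (0, 3), (1, 0), (1, 1), (1, 2), (1, 3), (2, 0), (2, 1), (2, 2), (2, 3), (3, 0), (3, 1), (3, 2), (3, 3)]
Unfold 5 (reflect across v@4): 32 holes -> [(0, 0), (0, 1), (0, 2), (0, 3), (0, 4), (0, 5), (0, 6), (0, 7), (1, 0), (1, 1), (1, 2), (1, 3), (1, 4), (1, 5), (1, 6), (1, 7), (2, 0), (2, 1), (2, 2), (2, 3), (2, 4), (2, 5), (2, 6), (2, 7), (3, 0), (3, 1), (3, 2), (3, 3), (3, 4), (3, 5), (3, 6), (3, 7)]
Holes: [(0, 0), (0, 1), (0, 2), (0, 3), (0, 4), (0, 5), (0, 6), (0, 7), (1, 0), (1, 1), (1, 2), (1, 3), (1, 4), (1, 5), (1, 6), (1, 7), (2, 0), (2, 1), (2, 2), (2, 3), (2, 4), (2, 5), (2, 6), (2, 7), (3, 0), (3, 1), (3, 2), (3, 3), (3, 4), (3, 5), (3, 6), (3, 7)]

Answer: yes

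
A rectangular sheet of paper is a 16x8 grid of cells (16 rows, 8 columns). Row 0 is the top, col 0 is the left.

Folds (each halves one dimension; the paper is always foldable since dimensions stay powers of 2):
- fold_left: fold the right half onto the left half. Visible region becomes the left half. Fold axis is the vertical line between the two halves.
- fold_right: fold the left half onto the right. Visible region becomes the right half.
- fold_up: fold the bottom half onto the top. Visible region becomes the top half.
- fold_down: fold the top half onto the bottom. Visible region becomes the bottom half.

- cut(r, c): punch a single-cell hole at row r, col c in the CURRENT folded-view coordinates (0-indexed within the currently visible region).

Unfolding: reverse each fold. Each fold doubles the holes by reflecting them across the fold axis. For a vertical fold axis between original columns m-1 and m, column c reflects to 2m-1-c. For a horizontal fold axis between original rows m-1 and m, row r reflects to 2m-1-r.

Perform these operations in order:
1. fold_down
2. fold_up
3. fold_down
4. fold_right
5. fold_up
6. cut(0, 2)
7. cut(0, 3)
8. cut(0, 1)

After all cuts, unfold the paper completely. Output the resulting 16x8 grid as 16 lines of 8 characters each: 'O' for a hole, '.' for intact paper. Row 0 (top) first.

Op 1 fold_down: fold axis h@8; visible region now rows[8,16) x cols[0,8) = 8x8
Op 2 fold_up: fold axis h@12; visible region now rows[8,12) x cols[0,8) = 4x8
Op 3 fold_down: fold axis h@10; visible region now rows[10,12) x cols[0,8) = 2x8
Op 4 fold_right: fold axis v@4; visible region now rows[10,12) x cols[4,8) = 2x4
Op 5 fold_up: fold axis h@11; visible region now rows[10,11) x cols[4,8) = 1x4
Op 6 cut(0, 2): punch at orig (10,6); cuts so far [(10, 6)]; region rows[10,11) x cols[4,8) = 1x4
Op 7 cut(0, 3): punch at orig (10,7); cuts so far [(10, 6), (10, 7)]; region rows[10,11) x cols[4,8) = 1x4
Op 8 cut(0, 1): punch at orig (10,5); cuts so far [(10, 5), (10, 6), (10, 7)]; region rows[10,11) x cols[4,8) = 1x4
Unfold 1 (reflect across h@11): 6 holes -> [(10, 5), (10, 6), (10, 7), (11, 5), (11, 6), (11, 7)]
Unfold 2 (reflect across v@4): 12 holes -> [(10, 0), (10, 1), (10, 2), (10, 5), (10, 6), (10, 7), (11, 0), (11, 1), (11, 2), (11, 5), (11, 6), (11, 7)]
Unfold 3 (reflect across h@10): 24 holes -> [(8, 0), (8, 1), (8, 2), (8, 5), (8, 6), (8, 7), (9, 0), (9, 1), (9, 2), (9, 5), (9, 6), (9, 7), (10, 0), (10, 1), (10, 2), (10, 5), (10, 6), (10, 7), (11, 0), (11, 1), (11, 2), (11, 5), (11, 6), (11, 7)]
Unfold 4 (reflect across h@12): 48 holes -> [(8, 0), (8, 1), (8, 2), (8, 5), (8, 6), (8, 7), (9, 0), (9, 1), (9, 2), (9, 5), (9, 6), (9, 7), (10, 0), (10, 1), (10, 2), (10, 5), (10, 6), (10, 7), (11, 0), (11, 1), (11, 2), (11, 5), (11, 6), (11, 7), (12, 0), (12, 1), (12, 2), (12, 5), (12, 6), (12, 7), (13, 0), (13, 1), (13, 2), (13, 5), (13, 6), (13, 7), (14, 0), (14, 1), (14, 2), (14, 5), (14, 6), (14, 7), (15, 0), (15, 1), (15, 2), (15, 5), (15, 6), (15, 7)]
Unfold 5 (reflect across h@8): 96 holes -> [(0, 0), (0, 1), (0, 2), (0, 5), (0, 6), (0, 7), (1, 0), (1, 1), (1, 2), (1, 5), (1, 6), (1, 7), (2, 0), (2, 1), (2, 2), (2, 5), (2, 6), (2, 7), (3, 0), (3, 1), (3, 2), (3, 5), (3, 6), (3, 7), (4, 0), (4, 1), (4, 2), (4, 5), (4, 6), (4, 7), (5, 0), (5, 1), (5, 2), (5, 5), (5, 6), (5, 7), (6, 0), (6, 1), (6, 2), (6, 5), (6, 6), (6, 7), (7, 0), (7, 1), (7, 2), (7, 5), (7, 6), (7, 7), (8, 0), (8, 1), (8, 2), (8, 5), (8, 6), (8, 7), (9, 0), (9, 1), (9, 2), (9, 5), (9, 6), (9, 7), (10, 0), (10, 1), (10, 2), (10, 5), (10, 6), (10, 7), (11, 0), (11, 1), (11, 2), (11, 5), (11, 6), (11, 7), (12, 0), (12, 1), (12, 2), (12, 5), (12, 6), (12, 7), (13, 0), (13, 1), (13, 2), (13, 5), (13, 6), (13, 7), (14, 0), (14, 1), (14, 2), (14, 5), (14, 6), (14, 7), (15, 0), (15, 1), (15, 2), (15, 5), (15, 6), (15, 7)]

Answer: OOO..OOO
OOO..OOO
OOO..OOO
OOO..OOO
OOO..OOO
OOO..OOO
OOO..OOO
OOO..OOO
OOO..OOO
OOO..OOO
OOO..OOO
OOO..OOO
OOO..OOO
OOO..OOO
OOO..OOO
OOO..OOO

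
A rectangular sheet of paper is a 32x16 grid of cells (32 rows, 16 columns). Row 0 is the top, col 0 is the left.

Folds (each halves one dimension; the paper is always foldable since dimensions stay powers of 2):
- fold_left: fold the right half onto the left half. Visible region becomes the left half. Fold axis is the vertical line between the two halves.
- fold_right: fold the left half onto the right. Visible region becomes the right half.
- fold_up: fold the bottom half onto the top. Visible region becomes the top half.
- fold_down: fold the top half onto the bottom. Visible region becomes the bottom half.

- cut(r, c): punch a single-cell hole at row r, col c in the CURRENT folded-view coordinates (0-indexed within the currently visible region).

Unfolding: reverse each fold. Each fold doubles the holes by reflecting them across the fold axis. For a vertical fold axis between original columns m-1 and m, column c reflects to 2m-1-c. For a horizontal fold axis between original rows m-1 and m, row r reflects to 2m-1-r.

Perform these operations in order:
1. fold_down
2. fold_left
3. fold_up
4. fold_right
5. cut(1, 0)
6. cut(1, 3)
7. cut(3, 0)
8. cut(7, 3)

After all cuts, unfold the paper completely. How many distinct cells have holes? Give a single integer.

Answer: 64

Derivation:
Op 1 fold_down: fold axis h@16; visible region now rows[16,32) x cols[0,16) = 16x16
Op 2 fold_left: fold axis v@8; visible region now rows[16,32) x cols[0,8) = 16x8
Op 3 fold_up: fold axis h@24; visible region now rows[16,24) x cols[0,8) = 8x8
Op 4 fold_right: fold axis v@4; visible region now rows[16,24) x cols[4,8) = 8x4
Op 5 cut(1, 0): punch at orig (17,4); cuts so far [(17, 4)]; region rows[16,24) x cols[4,8) = 8x4
Op 6 cut(1, 3): punch at orig (17,7); cuts so far [(17, 4), (17, 7)]; region rows[16,24) x cols[4,8) = 8x4
Op 7 cut(3, 0): punch at orig (19,4); cuts so far [(17, 4), (17, 7), (19, 4)]; region rows[16,24) x cols[4,8) = 8x4
Op 8 cut(7, 3): punch at orig (23,7); cuts so far [(17, 4), (17, 7), (19, 4), (23, 7)]; region rows[16,24) x cols[4,8) = 8x4
Unfold 1 (reflect across v@4): 8 holes -> [(17, 0), (17, 3), (17, 4), (17, 7), (19, 3), (19, 4), (23, 0), (23, 7)]
Unfold 2 (reflect across h@24): 16 holes -> [(17, 0), (17, 3), (17, 4), (17, 7), (19, 3), (19, 4), (23, 0), (23, 7), (24, 0), (24, 7), (28, 3), (28, 4), (30, 0), (30, 3), (30, 4), (30, 7)]
Unfold 3 (reflect across v@8): 32 holes -> [(17, 0), (17, 3), (17, 4), (17, 7), (17, 8), (17, 11), (17, 12), (17, 15), (19, 3), (19, 4), (19, 11), (19, 12), (23, 0), (23, 7), (23, 8), (23, 15), (24, 0), (24, 7), (24, 8), (24, 15), (28, 3), (28, 4), (28, 11), (28, 12), (30, 0), (30, 3), (30, 4), (30, 7), (30, 8), (30, 11), (30, 12), (30, 15)]
Unfold 4 (reflect across h@16): 64 holes -> [(1, 0), (1, 3), (1, 4), (1, 7), (1, 8), (1, 11), (1, 12), (1, 15), (3, 3), (3, 4), (3, 11), (3, 12), (7, 0), (7, 7), (7, 8), (7, 15), (8, 0), (8, 7), (8, 8), (8, 15), (12, 3), (12, 4), (12, 11), (12, 12), (14, 0), (14, 3), (14, 4), (14, 7), (14, 8), (14, 11), (14, 12), (14, 15), (17, 0), (17, 3), (17, 4), (17, 7), (17, 8), (17, 11), (17, 12), (17, 15), (19, 3), (19, 4), (19, 11), (19, 12), (23, 0), (23, 7), (23, 8), (23, 15), (24, 0), (24, 7), (24, 8), (24, 15), (28, 3), (28, 4), (28, 11), (28, 12), (30, 0), (30, 3), (30, 4), (30, 7), (30, 8), (30, 11), (30, 12), (30, 15)]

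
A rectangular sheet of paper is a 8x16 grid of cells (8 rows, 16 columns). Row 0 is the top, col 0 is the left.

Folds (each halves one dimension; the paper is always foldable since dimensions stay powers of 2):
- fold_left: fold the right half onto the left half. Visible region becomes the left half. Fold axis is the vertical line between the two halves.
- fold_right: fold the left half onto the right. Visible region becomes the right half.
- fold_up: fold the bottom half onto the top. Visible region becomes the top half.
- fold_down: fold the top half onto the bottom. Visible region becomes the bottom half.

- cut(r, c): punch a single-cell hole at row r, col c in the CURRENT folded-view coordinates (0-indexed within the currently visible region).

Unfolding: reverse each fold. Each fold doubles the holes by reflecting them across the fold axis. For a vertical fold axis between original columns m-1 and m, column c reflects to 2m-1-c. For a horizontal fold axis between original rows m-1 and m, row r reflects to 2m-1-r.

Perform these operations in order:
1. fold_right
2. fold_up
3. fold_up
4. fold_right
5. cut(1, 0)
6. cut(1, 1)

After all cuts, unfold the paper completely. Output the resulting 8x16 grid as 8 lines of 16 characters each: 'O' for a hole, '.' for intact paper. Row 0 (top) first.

Op 1 fold_right: fold axis v@8; visible region now rows[0,8) x cols[8,16) = 8x8
Op 2 fold_up: fold axis h@4; visible region now rows[0,4) x cols[8,16) = 4x8
Op 3 fold_up: fold axis h@2; visible region now rows[0,2) x cols[8,16) = 2x8
Op 4 fold_right: fold axis v@12; visible region now rows[0,2) x cols[12,16) = 2x4
Op 5 cut(1, 0): punch at orig (1,12); cuts so far [(1, 12)]; region rows[0,2) x cols[12,16) = 2x4
Op 6 cut(1, 1): punch at orig (1,13); cuts so far [(1, 12), (1, 13)]; region rows[0,2) x cols[12,16) = 2x4
Unfold 1 (reflect across v@12): 4 holes -> [(1, 10), (1, 11), (1, 12), (1, 13)]
Unfold 2 (reflect across h@2): 8 holes -> [(1, 10), (1, 11), (1, 12), (1, 13), (2, 10), (2, 11), (2, 12), (2, 13)]
Unfold 3 (reflect across h@4): 16 holes -> [(1, 10), (1, 11), (1, 12), (1, 13), (2, 10), (2, 11), (2, 12), (2, 13), (5, 10), (5, 11), (5, 12), (5, 13), (6, 10), (6, 11), (6, 12), (6, 13)]
Unfold 4 (reflect across v@8): 32 holes -> [(1, 2), (1, 3), (1, 4), (1, 5), (1, 10), (1, 11), (1, 12), (1, 13), (2, 2), (2, 3), (2, 4), (2, 5), (2, 10), (2, 11), (2, 12), (2, 13), (5, 2), (5, 3), (5, 4), (5, 5), (5, 10), (5, 11), (5, 12), (5, 13), (6, 2), (6, 3), (6, 4), (6, 5), (6, 10), (6, 11), (6, 12), (6, 13)]

Answer: ................
..OOOO....OOOO..
..OOOO....OOOO..
................
................
..OOOO....OOOO..
..OOOO....OOOO..
................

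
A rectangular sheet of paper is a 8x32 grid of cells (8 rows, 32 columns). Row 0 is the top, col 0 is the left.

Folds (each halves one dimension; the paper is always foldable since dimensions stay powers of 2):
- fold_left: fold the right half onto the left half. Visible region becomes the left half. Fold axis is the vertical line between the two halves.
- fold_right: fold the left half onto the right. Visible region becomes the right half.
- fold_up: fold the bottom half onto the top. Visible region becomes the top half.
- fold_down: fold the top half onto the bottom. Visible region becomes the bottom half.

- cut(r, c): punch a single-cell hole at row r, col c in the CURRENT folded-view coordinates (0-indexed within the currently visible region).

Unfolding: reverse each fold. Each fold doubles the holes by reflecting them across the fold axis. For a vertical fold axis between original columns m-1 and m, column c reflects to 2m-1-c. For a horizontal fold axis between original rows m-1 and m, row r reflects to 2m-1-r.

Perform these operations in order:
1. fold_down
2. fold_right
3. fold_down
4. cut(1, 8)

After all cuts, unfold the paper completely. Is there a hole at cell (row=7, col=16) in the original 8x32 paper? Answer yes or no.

Answer: no

Derivation:
Op 1 fold_down: fold axis h@4; visible region now rows[4,8) x cols[0,32) = 4x32
Op 2 fold_right: fold axis v@16; visible region now rows[4,8) x cols[16,32) = 4x16
Op 3 fold_down: fold axis h@6; visible region now rows[6,8) x cols[16,32) = 2x16
Op 4 cut(1, 8): punch at orig (7,24); cuts so far [(7, 24)]; region rows[6,8) x cols[16,32) = 2x16
Unfold 1 (reflect across h@6): 2 holes -> [(4, 24), (7, 24)]
Unfold 2 (reflect across v@16): 4 holes -> [(4, 7), (4, 24), (7, 7), (7, 24)]
Unfold 3 (reflect across h@4): 8 holes -> [(0, 7), (0, 24), (3, 7), (3, 24), (4, 7), (4, 24), (7, 7), (7, 24)]
Holes: [(0, 7), (0, 24), (3, 7), (3, 24), (4, 7), (4, 24), (7, 7), (7, 24)]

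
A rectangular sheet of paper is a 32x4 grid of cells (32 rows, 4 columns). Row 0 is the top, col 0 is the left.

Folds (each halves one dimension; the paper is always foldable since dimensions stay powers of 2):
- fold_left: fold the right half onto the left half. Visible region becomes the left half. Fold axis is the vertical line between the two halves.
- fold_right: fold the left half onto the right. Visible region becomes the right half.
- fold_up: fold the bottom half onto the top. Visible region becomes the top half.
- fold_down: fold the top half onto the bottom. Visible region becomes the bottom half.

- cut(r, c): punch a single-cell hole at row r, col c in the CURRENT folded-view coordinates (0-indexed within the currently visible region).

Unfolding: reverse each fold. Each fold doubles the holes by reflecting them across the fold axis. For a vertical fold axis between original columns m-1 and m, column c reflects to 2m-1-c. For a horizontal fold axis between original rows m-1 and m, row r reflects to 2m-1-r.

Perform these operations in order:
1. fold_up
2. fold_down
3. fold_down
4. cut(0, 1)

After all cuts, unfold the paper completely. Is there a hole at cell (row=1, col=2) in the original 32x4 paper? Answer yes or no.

Op 1 fold_up: fold axis h@16; visible region now rows[0,16) x cols[0,4) = 16x4
Op 2 fold_down: fold axis h@8; visible region now rows[8,16) x cols[0,4) = 8x4
Op 3 fold_down: fold axis h@12; visible region now rows[12,16) x cols[0,4) = 4x4
Op 4 cut(0, 1): punch at orig (12,1); cuts so far [(12, 1)]; region rows[12,16) x cols[0,4) = 4x4
Unfold 1 (reflect across h@12): 2 holes -> [(11, 1), (12, 1)]
Unfold 2 (reflect across h@8): 4 holes -> [(3, 1), (4, 1), (11, 1), (12, 1)]
Unfold 3 (reflect across h@16): 8 holes -> [(3, 1), (4, 1), (11, 1), (12, 1), (19, 1), (20, 1), (27, 1), (28, 1)]
Holes: [(3, 1), (4, 1), (11, 1), (12, 1), (19, 1), (20, 1), (27, 1), (28, 1)]

Answer: no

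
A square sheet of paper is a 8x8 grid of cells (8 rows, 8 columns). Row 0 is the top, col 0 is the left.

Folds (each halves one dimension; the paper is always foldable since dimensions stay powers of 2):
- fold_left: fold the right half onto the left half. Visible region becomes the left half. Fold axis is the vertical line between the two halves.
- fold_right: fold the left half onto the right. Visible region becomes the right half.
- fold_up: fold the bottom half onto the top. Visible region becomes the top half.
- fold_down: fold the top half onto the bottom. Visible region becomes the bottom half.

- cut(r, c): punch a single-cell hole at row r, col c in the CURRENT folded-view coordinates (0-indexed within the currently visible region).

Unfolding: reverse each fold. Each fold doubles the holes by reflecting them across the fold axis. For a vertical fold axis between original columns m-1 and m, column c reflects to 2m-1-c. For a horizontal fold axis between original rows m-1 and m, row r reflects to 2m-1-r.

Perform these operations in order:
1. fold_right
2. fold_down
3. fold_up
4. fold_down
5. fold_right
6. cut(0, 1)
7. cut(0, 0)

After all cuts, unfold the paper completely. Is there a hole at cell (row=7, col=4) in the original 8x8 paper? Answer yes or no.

Op 1 fold_right: fold axis v@4; visible region now rows[0,8) x cols[4,8) = 8x4
Op 2 fold_down: fold axis h@4; visible region now rows[4,8) x cols[4,8) = 4x4
Op 3 fold_up: fold axis h@6; visible region now rows[4,6) x cols[4,8) = 2x4
Op 4 fold_down: fold axis h@5; visible region now rows[5,6) x cols[4,8) = 1x4
Op 5 fold_right: fold axis v@6; visible region now rows[5,6) x cols[6,8) = 1x2
Op 6 cut(0, 1): punch at orig (5,7); cuts so far [(5, 7)]; region rows[5,6) x cols[6,8) = 1x2
Op 7 cut(0, 0): punch at orig (5,6); cuts so far [(5, 6), (5, 7)]; region rows[5,6) x cols[6,8) = 1x2
Unfold 1 (reflect across v@6): 4 holes -> [(5, 4), (5, 5), (5, 6), (5, 7)]
Unfold 2 (reflect across h@5): 8 holes -> [(4, 4), (4, 5), (4, 6), (4, 7), (5, 4), (5, 5), (5, 6), (5, 7)]
Unfold 3 (reflect across h@6): 16 holes -> [(4, 4), (4, 5), (4, 6), (4, 7), (5, 4), (5, 5), (5, 6), (5, 7), (6, 4), (6, 5), (6, 6), (6, 7), (7, 4), (7, 5), (7, 6), (7, 7)]
Unfold 4 (reflect across h@4): 32 holes -> [(0, 4), (0, 5), (0, 6), (0, 7), (1, 4), (1, 5), (1, 6), (1, 7), (2, 4), (2, 5), (2, 6), (2, 7), (3, 4), (3, 5), (3, 6), (3, 7), (4, 4), (4, 5), (4, 6), (4, 7), (5, 4), (5, 5), (5, 6), (5, 7), (6, 4), (6, 5), (6, 6), (6, 7), (7, 4), (7, 5), (7, 6), (7, 7)]
Unfold 5 (reflect across v@4): 64 holes -> [(0, 0), (0, 1), (0, 2), (0, 3), (0, 4), (0, 5), (0, 6), (0, 7), (1, 0), (1, 1), (1, 2), (1, 3), (1, 4), (1, 5), (1, 6), (1, 7), (2, 0), (2, 1), (2, 2), (2, 3), (2, 4), (2, 5), (2, 6), (2, 7), (3, 0), (3, 1), (3, 2), (3, 3), (3, 4), (3, 5), (3, 6), (3, 7), (4, 0), (4, 1), (4, 2), (4, 3), (4, 4), (4, 5), (4, 6), (4, 7), (5, 0), (5, 1), (5, 2), (5, 3), (5, 4), (5, 5), (5, 6), (5, 7), (6, 0), (6, 1), (6, 2), (6, 3), (6, 4), (6, 5), (6, 6), (6, 7), (7, 0), (7, 1), (7, 2), (7, 3), (7, 4), (7, 5), (7, 6), (7, 7)]
Holes: [(0, 0), (0, 1), (0, 2), (0, 3), (0, 4), (0, 5), (0, 6), (0, 7), (1, 0), (1, 1), (1, 2), (1, 3), (1, 4), (1, 5), (1, 6), (1, 7), (2, 0), (2, 1), (2, 2), (2, 3), (2, 4), (2, 5), (2, 6), (2, 7), (3, 0), (3, 1), (3, 2), (3, 3), (3, 4), (3, 5), (3, 6), (3, 7), (4, 0), (4, 1), (4, 2), (4, 3), (4, 4), (4, 5), (4, 6), (4, 7), (5, 0), (5, 1), (5, 2), (5, 3), (5, 4), (5, 5), (5, 6), (5, 7), (6, 0), (6, 1), (6, 2), (6, 3), (6, 4), (6, 5), (6, 6), (6, 7), (7, 0), (7, 1), (7, 2), (7, 3), (7, 4), (7, 5), (7, 6), (7, 7)]

Answer: yes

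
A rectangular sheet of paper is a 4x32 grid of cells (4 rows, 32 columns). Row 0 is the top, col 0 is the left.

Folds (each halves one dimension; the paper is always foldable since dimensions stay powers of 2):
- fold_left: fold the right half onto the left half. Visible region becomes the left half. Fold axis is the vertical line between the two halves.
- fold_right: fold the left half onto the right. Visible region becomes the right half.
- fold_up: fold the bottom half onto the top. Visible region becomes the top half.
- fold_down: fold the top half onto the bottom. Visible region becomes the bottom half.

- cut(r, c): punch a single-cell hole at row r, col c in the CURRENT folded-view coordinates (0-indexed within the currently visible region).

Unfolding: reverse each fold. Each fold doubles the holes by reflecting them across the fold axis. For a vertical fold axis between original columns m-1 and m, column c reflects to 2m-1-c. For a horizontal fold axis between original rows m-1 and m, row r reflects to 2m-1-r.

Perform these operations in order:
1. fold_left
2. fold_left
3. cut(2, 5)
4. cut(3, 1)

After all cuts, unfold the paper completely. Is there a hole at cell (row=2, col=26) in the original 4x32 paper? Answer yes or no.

Op 1 fold_left: fold axis v@16; visible region now rows[0,4) x cols[0,16) = 4x16
Op 2 fold_left: fold axis v@8; visible region now rows[0,4) x cols[0,8) = 4x8
Op 3 cut(2, 5): punch at orig (2,5); cuts so far [(2, 5)]; region rows[0,4) x cols[0,8) = 4x8
Op 4 cut(3, 1): punch at orig (3,1); cuts so far [(2, 5), (3, 1)]; region rows[0,4) x cols[0,8) = 4x8
Unfold 1 (reflect across v@8): 4 holes -> [(2, 5), (2, 10), (3, 1), (3, 14)]
Unfold 2 (reflect across v@16): 8 holes -> [(2, 5), (2, 10), (2, 21), (2, 26), (3, 1), (3, 14), (3, 17), (3, 30)]
Holes: [(2, 5), (2, 10), (2, 21), (2, 26), (3, 1), (3, 14), (3, 17), (3, 30)]

Answer: yes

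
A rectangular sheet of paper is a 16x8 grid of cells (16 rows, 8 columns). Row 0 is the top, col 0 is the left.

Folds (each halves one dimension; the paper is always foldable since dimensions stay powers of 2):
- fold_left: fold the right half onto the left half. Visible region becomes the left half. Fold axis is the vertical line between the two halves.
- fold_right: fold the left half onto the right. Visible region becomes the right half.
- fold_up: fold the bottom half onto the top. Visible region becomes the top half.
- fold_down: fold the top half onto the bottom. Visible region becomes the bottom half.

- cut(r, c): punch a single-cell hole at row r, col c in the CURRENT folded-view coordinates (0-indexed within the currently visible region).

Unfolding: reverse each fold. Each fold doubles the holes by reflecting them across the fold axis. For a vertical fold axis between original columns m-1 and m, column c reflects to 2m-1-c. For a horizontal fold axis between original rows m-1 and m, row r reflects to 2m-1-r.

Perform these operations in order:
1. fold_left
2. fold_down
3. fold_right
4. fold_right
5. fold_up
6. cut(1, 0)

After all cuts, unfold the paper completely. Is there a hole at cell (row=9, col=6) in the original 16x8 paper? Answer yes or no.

Answer: yes

Derivation:
Op 1 fold_left: fold axis v@4; visible region now rows[0,16) x cols[0,4) = 16x4
Op 2 fold_down: fold axis h@8; visible region now rows[8,16) x cols[0,4) = 8x4
Op 3 fold_right: fold axis v@2; visible region now rows[8,16) x cols[2,4) = 8x2
Op 4 fold_right: fold axis v@3; visible region now rows[8,16) x cols[3,4) = 8x1
Op 5 fold_up: fold axis h@12; visible region now rows[8,12) x cols[3,4) = 4x1
Op 6 cut(1, 0): punch at orig (9,3); cuts so far [(9, 3)]; region rows[8,12) x cols[3,4) = 4x1
Unfold 1 (reflect across h@12): 2 holes -> [(9, 3), (14, 3)]
Unfold 2 (reflect across v@3): 4 holes -> [(9, 2), (9, 3), (14, 2), (14, 3)]
Unfold 3 (reflect across v@2): 8 holes -> [(9, 0), (9, 1), (9, 2), (9, 3), (14, 0), (14, 1), (14, 2), (14, 3)]
Unfold 4 (reflect across h@8): 16 holes -> [(1, 0), (1, 1), (1, 2), (1, 3), (6, 0), (6, 1), (6, 2), (6, 3), (9, 0), (9, 1), (9, 2), (9, 3), (14, 0), (14, 1), (14, 2), (14, 3)]
Unfold 5 (reflect across v@4): 32 holes -> [(1, 0), (1, 1), (1, 2), (1, 3), (1, 4), (1, 5), (1, 6), (1, 7), (6, 0), (6, 1), (6, 2), (6, 3), (6, 4), (6, 5), (6, 6), (6, 7), (9, 0), (9, 1), (9, 2), (9, 3), (9, 4), (9, 5), (9, 6), (9, 7), (14, 0), (14, 1), (14, 2), (14, 3), (14, 4), (14, 5), (14, 6), (14, 7)]
Holes: [(1, 0), (1, 1), (1, 2), (1, 3), (1, 4), (1, 5), (1, 6), (1, 7), (6, 0), (6, 1), (6, 2), (6, 3), (6, 4), (6, 5), (6, 6), (6, 7), (9, 0), (9, 1), (9, 2), (9, 3), (9, 4), (9, 5), (9, 6), (9, 7), (14, 0), (14, 1), (14, 2), (14, 3), (14, 4), (14, 5), (14, 6), (14, 7)]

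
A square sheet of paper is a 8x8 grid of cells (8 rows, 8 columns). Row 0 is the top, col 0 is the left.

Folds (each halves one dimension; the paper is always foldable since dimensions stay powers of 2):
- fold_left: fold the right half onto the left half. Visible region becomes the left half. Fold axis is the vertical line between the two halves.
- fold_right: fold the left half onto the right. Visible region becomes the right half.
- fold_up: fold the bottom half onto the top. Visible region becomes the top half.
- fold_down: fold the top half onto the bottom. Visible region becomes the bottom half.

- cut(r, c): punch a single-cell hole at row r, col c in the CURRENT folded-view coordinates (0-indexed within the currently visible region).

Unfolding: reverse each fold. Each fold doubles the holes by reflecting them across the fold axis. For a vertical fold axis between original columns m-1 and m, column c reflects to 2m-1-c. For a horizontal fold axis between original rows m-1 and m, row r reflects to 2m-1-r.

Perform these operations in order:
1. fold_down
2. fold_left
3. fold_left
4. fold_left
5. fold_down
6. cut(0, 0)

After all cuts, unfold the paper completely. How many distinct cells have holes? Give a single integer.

Answer: 32

Derivation:
Op 1 fold_down: fold axis h@4; visible region now rows[4,8) x cols[0,8) = 4x8
Op 2 fold_left: fold axis v@4; visible region now rows[4,8) x cols[0,4) = 4x4
Op 3 fold_left: fold axis v@2; visible region now rows[4,8) x cols[0,2) = 4x2
Op 4 fold_left: fold axis v@1; visible region now rows[4,8) x cols[0,1) = 4x1
Op 5 fold_down: fold axis h@6; visible region now rows[6,8) x cols[0,1) = 2x1
Op 6 cut(0, 0): punch at orig (6,0); cuts so far [(6, 0)]; region rows[6,8) x cols[0,1) = 2x1
Unfold 1 (reflect across h@6): 2 holes -> [(5, 0), (6, 0)]
Unfold 2 (reflect across v@1): 4 holes -> [(5, 0), (5, 1), (6, 0), (6, 1)]
Unfold 3 (reflect across v@2): 8 holes -> [(5, 0), (5, 1), (5, 2), (5, 3), (6, 0), (6, 1), (6, 2), (6, 3)]
Unfold 4 (reflect across v@4): 16 holes -> [(5, 0), (5, 1), (5, 2), (5, 3), (5, 4), (5, 5), (5, 6), (5, 7), (6, 0), (6, 1), (6, 2), (6, 3), (6, 4), (6, 5), (6, 6), (6, 7)]
Unfold 5 (reflect across h@4): 32 holes -> [(1, 0), (1, 1), (1, 2), (1, 3), (1, 4), (1, 5), (1, 6), (1, 7), (2, 0), (2, 1), (2, 2), (2, 3), (2, 4), (2, 5), (2, 6), (2, 7), (5, 0), (5, 1), (5, 2), (5, 3), (5, 4), (5, 5), (5, 6), (5, 7), (6, 0), (6, 1), (6, 2), (6, 3), (6, 4), (6, 5), (6, 6), (6, 7)]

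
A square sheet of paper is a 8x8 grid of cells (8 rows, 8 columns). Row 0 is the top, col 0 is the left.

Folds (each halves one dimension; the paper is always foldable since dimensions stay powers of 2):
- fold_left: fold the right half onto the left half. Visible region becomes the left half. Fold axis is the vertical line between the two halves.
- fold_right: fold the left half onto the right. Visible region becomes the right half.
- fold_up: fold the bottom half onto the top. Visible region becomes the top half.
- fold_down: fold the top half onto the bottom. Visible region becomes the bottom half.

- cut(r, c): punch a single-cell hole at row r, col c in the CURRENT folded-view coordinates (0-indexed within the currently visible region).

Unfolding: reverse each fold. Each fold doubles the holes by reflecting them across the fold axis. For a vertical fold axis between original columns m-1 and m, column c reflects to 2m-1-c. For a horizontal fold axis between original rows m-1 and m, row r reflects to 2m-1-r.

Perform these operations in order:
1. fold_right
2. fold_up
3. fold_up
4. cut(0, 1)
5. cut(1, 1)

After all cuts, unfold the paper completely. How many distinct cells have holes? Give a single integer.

Op 1 fold_right: fold axis v@4; visible region now rows[0,8) x cols[4,8) = 8x4
Op 2 fold_up: fold axis h@4; visible region now rows[0,4) x cols[4,8) = 4x4
Op 3 fold_up: fold axis h@2; visible region now rows[0,2) x cols[4,8) = 2x4
Op 4 cut(0, 1): punch at orig (0,5); cuts so far [(0, 5)]; region rows[0,2) x cols[4,8) = 2x4
Op 5 cut(1, 1): punch at orig (1,5); cuts so far [(0, 5), (1, 5)]; region rows[0,2) x cols[4,8) = 2x4
Unfold 1 (reflect across h@2): 4 holes -> [(0, 5), (1, 5), (2, 5), (3, 5)]
Unfold 2 (reflect across h@4): 8 holes -> [(0, 5), (1, 5), (2, 5), (3, 5), (4, 5), (5, 5), (6, 5), (7, 5)]
Unfold 3 (reflect across v@4): 16 holes -> [(0, 2), (0, 5), (1, 2), (1, 5), (2, 2), (2, 5), (3, 2), (3, 5), (4, 2), (4, 5), (5, 2), (5, 5), (6, 2), (6, 5), (7, 2), (7, 5)]

Answer: 16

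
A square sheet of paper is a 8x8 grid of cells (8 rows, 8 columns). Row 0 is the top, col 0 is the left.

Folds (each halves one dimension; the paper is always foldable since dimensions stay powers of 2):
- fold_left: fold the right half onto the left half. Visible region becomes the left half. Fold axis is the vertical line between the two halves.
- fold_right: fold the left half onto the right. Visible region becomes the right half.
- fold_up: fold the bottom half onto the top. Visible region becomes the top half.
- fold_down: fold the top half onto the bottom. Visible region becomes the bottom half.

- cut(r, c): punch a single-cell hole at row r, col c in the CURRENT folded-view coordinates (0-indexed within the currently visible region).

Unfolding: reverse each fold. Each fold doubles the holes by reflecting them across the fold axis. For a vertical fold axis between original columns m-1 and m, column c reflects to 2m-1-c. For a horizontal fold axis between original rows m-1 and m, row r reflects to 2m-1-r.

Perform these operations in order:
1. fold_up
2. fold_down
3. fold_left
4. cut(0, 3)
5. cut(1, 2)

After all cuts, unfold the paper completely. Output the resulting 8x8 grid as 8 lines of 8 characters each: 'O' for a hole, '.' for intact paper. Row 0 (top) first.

Op 1 fold_up: fold axis h@4; visible region now rows[0,4) x cols[0,8) = 4x8
Op 2 fold_down: fold axis h@2; visible region now rows[2,4) x cols[0,8) = 2x8
Op 3 fold_left: fold axis v@4; visible region now rows[2,4) x cols[0,4) = 2x4
Op 4 cut(0, 3): punch at orig (2,3); cuts so far [(2, 3)]; region rows[2,4) x cols[0,4) = 2x4
Op 5 cut(1, 2): punch at orig (3,2); cuts so far [(2, 3), (3, 2)]; region rows[2,4) x cols[0,4) = 2x4
Unfold 1 (reflect across v@4): 4 holes -> [(2, 3), (2, 4), (3, 2), (3, 5)]
Unfold 2 (reflect across h@2): 8 holes -> [(0, 2), (0, 5), (1, 3), (1, 4), (2, 3), (2, 4), (3, 2), (3, 5)]
Unfold 3 (reflect across h@4): 16 holes -> [(0, 2), (0, 5), (1, 3), (1, 4), (2, 3), (2, 4), (3, 2), (3, 5), (4, 2), (4, 5), (5, 3), (5, 4), (6, 3), (6, 4), (7, 2), (7, 5)]

Answer: ..O..O..
...OO...
...OO...
..O..O..
..O..O..
...OO...
...OO...
..O..O..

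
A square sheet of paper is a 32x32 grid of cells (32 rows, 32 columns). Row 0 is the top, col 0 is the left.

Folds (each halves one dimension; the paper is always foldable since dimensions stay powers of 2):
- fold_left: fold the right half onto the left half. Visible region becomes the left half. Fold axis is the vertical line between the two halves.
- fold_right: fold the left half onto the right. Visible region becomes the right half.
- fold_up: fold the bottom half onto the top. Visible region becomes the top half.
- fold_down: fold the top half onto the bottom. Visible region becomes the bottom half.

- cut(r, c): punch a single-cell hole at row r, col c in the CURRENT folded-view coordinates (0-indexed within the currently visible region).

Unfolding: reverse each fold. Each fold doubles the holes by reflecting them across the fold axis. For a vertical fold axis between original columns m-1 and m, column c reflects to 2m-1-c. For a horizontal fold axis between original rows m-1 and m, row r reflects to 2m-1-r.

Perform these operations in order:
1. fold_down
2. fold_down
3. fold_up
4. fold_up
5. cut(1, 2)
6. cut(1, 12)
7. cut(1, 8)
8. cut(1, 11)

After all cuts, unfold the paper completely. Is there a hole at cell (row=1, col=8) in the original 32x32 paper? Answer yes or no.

Op 1 fold_down: fold axis h@16; visible region now rows[16,32) x cols[0,32) = 16x32
Op 2 fold_down: fold axis h@24; visible region now rows[24,32) x cols[0,32) = 8x32
Op 3 fold_up: fold axis h@28; visible region now rows[24,28) x cols[0,32) = 4x32
Op 4 fold_up: fold axis h@26; visible region now rows[24,26) x cols[0,32) = 2x32
Op 5 cut(1, 2): punch at orig (25,2); cuts so far [(25, 2)]; region rows[24,26) x cols[0,32) = 2x32
Op 6 cut(1, 12): punch at orig (25,12); cuts so far [(25, 2), (25, 12)]; region rows[24,26) x cols[0,32) = 2x32
Op 7 cut(1, 8): punch at orig (25,8); cuts so far [(25, 2), (25, 8), (25, 12)]; region rows[24,26) x cols[0,32) = 2x32
Op 8 cut(1, 11): punch at orig (25,11); cuts so far [(25, 2), (25, 8), (25, 11), (25, 12)]; region rows[24,26) x cols[0,32) = 2x32
Unfold 1 (reflect across h@26): 8 holes -> [(25, 2), (25, 8), (25, 11), (25, 12), (26, 2), (26, 8), (26, 11), (26, 12)]
Unfold 2 (reflect across h@28): 16 holes -> [(25, 2), (25, 8), (25, 11), (25, 12), (26, 2), (26, 8), (26, 11), (26, 12), (29, 2), (29, 8), (29, 11), (29, 12), (30, 2), (30, 8), (30, 11), (30, 12)]
Unfold 3 (reflect across h@24): 32 holes -> [(17, 2), (17, 8), (17, 11), (17, 12), (18, 2), (18, 8), (18, 11), (18, 12), (21, 2), (21, 8), (21, 11), (21, 12), (22, 2), (22, 8), (22, 11), (22, 12), (25, 2), (25, 8), (25, 11), (25, 12), (26, 2), (26, 8), (26, 11), (26, 12), (29, 2), (29, 8), (29, 11), (29, 12), (30, 2), (30, 8), (30, 11), (30, 12)]
Unfold 4 (reflect across h@16): 64 holes -> [(1, 2), (1, 8), (1, 11), (1, 12), (2, 2), (2, 8), (2, 11), (2, 12), (5, 2), (5, 8), (5, 11), (5, 12), (6, 2), (6, 8), (6, 11), (6, 12), (9, 2), (9, 8), (9, 11), (9, 12), (10, 2), (10, 8), (10, 11), (10, 12), (13, 2), (13, 8), (13, 11), (13, 12), (14, 2), (14, 8), (14, 11), (14, 12), (17, 2), (17, 8), (17, 11), (17, 12), (18, 2), (18, 8), (18, 11), (18, 12), (21, 2), (21, 8), (21, 11), (21, 12), (22, 2), (22, 8), (22, 11), (22, 12), (25, 2), (25, 8), (25, 11), (25, 12), (26, 2), (26, 8), (26, 11), (26, 12), (29, 2), (29, 8), (29, 11), (29, 12), (30, 2), (30, 8), (30, 11), (30, 12)]
Holes: [(1, 2), (1, 8), (1, 11), (1, 12), (2, 2), (2, 8), (2, 11), (2, 12), (5, 2), (5, 8), (5, 11), (5, 12), (6, 2), (6, 8), (6, 11), (6, 12), (9, 2), (9, 8), (9, 11), (9, 12), (10, 2), (10, 8), (10, 11), (10, 12), (13, 2), (13, 8), (13, 11), (13, 12), (14, 2), (14, 8), (14, 11), (14, 12), (17, 2), (17, 8), (17, 11), (17, 12), (18, 2), (18, 8), (18, 11), (18, 12), (21, 2), (21, 8), (21, 11), (21, 12), (22, 2), (22, 8), (22, 11), (22, 12), (25, 2), (25, 8), (25, 11), (25, 12), (26, 2), (26, 8), (26, 11), (26, 12), (29, 2), (29, 8), (29, 11), (29, 12), (30, 2), (30, 8), (30, 11), (30, 12)]

Answer: yes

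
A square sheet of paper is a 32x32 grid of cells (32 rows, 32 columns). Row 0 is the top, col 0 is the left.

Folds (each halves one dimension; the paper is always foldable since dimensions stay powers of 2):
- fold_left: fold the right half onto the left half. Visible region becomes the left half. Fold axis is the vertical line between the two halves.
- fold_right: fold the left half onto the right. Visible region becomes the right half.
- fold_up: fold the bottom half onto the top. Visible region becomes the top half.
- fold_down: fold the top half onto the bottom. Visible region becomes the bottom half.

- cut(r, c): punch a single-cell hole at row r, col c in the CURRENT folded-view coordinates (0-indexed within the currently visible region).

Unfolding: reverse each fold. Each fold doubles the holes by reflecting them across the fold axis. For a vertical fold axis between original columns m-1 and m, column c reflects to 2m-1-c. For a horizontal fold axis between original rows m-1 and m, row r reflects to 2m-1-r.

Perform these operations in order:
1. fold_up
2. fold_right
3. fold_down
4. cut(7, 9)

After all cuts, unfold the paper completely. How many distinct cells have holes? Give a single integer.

Op 1 fold_up: fold axis h@16; visible region now rows[0,16) x cols[0,32) = 16x32
Op 2 fold_right: fold axis v@16; visible region now rows[0,16) x cols[16,32) = 16x16
Op 3 fold_down: fold axis h@8; visible region now rows[8,16) x cols[16,32) = 8x16
Op 4 cut(7, 9): punch at orig (15,25); cuts so far [(15, 25)]; region rows[8,16) x cols[16,32) = 8x16
Unfold 1 (reflect across h@8): 2 holes -> [(0, 25), (15, 25)]
Unfold 2 (reflect across v@16): 4 holes -> [(0, 6), (0, 25), (15, 6), (15, 25)]
Unfold 3 (reflect across h@16): 8 holes -> [(0, 6), (0, 25), (15, 6), (15, 25), (16, 6), (16, 25), (31, 6), (31, 25)]

Answer: 8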